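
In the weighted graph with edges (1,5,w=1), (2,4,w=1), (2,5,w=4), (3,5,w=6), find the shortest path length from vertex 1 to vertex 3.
7 (path: 1 -> 5 -> 3; weights 1 + 6 = 7)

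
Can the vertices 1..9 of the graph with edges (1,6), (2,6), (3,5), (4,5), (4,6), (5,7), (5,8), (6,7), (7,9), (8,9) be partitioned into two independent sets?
Yes. Partition: {1, 2, 3, 4, 7, 8}, {5, 6, 9}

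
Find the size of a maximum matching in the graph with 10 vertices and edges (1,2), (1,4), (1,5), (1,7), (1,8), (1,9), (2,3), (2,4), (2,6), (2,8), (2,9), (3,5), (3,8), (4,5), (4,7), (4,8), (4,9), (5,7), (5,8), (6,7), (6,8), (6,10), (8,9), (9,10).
5 (matching: (1,2), (3,8), (4,5), (6,7), (9,10); upper bound floor(n/2) = floor(10/2) = 5)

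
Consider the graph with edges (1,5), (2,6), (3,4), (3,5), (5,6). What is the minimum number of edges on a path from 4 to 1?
3 (path: 4 -> 3 -> 5 -> 1, 3 edges)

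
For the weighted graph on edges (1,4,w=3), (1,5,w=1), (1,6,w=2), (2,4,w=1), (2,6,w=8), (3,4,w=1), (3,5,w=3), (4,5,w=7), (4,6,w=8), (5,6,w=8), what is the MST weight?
8 (MST edges: (1,4,w=3), (1,5,w=1), (1,6,w=2), (2,4,w=1), (3,4,w=1); sum of weights 3 + 1 + 2 + 1 + 1 = 8)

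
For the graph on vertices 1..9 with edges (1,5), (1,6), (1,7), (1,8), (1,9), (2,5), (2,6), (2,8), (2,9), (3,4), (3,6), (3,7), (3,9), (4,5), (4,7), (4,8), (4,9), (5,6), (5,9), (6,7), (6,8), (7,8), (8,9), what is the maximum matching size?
4 (matching: (2,5), (3,6), (4,7), (8,9); upper bound floor(n/2) = floor(9/2) = 4)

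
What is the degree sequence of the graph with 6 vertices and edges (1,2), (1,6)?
[2, 1, 1, 0, 0, 0] (degrees: deg(1)=2, deg(2)=1, deg(3)=0, deg(4)=0, deg(5)=0, deg(6)=1)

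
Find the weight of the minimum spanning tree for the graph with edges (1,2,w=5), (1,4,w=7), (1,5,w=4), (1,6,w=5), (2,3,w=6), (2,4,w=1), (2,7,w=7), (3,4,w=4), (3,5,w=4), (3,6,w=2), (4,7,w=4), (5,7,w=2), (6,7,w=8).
17 (MST edges: (1,5,w=4), (2,4,w=1), (3,4,w=4), (3,5,w=4), (3,6,w=2), (5,7,w=2); sum of weights 4 + 1 + 4 + 4 + 2 + 2 = 17)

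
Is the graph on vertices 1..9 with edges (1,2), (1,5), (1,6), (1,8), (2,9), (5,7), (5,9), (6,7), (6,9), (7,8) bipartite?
Yes. Partition: {1, 3, 4, 7, 9}, {2, 5, 6, 8}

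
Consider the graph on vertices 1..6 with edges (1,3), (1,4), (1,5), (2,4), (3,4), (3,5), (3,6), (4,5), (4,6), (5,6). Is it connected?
Yes (BFS from 1 visits [1, 3, 4, 5, 6, 2] — all 6 vertices reached)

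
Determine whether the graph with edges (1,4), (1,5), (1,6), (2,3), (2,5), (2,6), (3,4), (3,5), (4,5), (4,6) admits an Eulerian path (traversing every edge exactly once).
No (4 vertices have odd degree: {1, 2, 3, 6}; Eulerian path requires 0 or 2)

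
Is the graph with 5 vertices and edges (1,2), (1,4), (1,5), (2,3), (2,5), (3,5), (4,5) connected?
Yes (BFS from 1 visits [1, 2, 4, 5, 3] — all 5 vertices reached)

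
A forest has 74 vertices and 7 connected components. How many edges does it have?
67 (Each of the 7 component trees on V_i vertices has V_i - 1 edges; summing gives V - C = 74 - 7 = 67)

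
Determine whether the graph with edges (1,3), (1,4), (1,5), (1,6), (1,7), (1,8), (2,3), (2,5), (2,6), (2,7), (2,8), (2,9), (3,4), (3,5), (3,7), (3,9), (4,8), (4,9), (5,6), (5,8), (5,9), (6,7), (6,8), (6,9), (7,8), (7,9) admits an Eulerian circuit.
Yes (the graph is connected and all 9 vertices have even degree)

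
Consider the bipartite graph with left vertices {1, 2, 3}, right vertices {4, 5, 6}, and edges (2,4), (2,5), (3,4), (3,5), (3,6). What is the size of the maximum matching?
2 (matching: (2,5), (3,6); upper bound min(|L|,|R|) = min(3,3) = 3)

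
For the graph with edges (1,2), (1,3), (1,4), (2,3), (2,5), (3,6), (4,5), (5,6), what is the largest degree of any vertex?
3 (attained at vertices 1, 2, 3, 5)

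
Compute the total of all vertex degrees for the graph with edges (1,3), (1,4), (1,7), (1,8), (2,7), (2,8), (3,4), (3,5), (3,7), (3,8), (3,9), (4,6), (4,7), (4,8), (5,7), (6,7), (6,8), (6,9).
36 (handshake: sum of degrees = 2|E| = 2 x 18 = 36)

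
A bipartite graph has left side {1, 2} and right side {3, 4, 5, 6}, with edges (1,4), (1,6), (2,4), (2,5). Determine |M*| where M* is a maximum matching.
2 (matching: (1,6), (2,5); upper bound min(|L|,|R|) = min(2,4) = 2)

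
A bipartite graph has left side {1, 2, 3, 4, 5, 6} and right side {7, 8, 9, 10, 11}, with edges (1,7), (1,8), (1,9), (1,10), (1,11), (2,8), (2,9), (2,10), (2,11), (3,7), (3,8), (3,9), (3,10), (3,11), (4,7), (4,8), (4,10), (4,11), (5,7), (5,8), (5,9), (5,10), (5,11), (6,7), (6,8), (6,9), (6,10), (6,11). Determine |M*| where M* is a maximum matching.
5 (matching: (1,11), (2,10), (3,9), (4,8), (5,7); upper bound min(|L|,|R|) = min(6,5) = 5)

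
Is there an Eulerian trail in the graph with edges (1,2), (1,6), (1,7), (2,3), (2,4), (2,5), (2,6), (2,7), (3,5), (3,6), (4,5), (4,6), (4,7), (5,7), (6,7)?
No (4 vertices have odd degree: {1, 3, 6, 7}; Eulerian path requires 0 or 2)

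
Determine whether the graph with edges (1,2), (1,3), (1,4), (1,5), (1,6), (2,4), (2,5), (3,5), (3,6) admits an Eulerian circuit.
No (4 vertices have odd degree: {1, 2, 3, 5}; Eulerian circuit requires 0)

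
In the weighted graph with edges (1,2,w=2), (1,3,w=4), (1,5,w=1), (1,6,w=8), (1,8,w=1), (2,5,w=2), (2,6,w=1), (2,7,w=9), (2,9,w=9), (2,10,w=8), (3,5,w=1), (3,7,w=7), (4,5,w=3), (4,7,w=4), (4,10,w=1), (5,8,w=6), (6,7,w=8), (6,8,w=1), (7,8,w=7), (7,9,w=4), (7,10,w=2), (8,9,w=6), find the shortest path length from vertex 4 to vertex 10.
1 (path: 4 -> 10; weights 1 = 1)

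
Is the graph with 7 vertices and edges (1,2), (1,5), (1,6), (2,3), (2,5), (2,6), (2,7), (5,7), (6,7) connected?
No, it has 2 components: {1, 2, 3, 5, 6, 7}, {4}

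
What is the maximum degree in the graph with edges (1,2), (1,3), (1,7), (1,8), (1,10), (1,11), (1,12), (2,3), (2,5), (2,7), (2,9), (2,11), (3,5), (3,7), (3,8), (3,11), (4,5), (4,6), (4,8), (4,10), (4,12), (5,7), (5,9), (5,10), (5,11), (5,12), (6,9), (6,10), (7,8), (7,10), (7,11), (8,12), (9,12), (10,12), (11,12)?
8 (attained at vertex 5)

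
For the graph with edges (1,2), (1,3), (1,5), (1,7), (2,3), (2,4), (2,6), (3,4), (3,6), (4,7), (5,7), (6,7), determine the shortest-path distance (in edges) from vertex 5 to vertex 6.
2 (path: 5 -> 7 -> 6, 2 edges)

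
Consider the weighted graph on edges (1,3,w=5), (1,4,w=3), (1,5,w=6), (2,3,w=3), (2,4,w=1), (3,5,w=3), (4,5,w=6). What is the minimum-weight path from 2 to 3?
3 (path: 2 -> 3; weights 3 = 3)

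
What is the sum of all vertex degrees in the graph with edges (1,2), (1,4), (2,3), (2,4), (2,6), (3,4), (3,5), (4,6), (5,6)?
18 (handshake: sum of degrees = 2|E| = 2 x 9 = 18)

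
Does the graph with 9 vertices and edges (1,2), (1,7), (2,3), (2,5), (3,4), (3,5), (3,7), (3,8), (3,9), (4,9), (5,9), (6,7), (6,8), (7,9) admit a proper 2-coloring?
No (odd cycle of length 5: 3 -> 7 -> 1 -> 2 -> 5 -> 3)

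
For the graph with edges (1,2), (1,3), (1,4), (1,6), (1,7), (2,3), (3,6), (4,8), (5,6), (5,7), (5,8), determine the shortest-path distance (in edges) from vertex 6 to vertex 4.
2 (path: 6 -> 1 -> 4, 2 edges)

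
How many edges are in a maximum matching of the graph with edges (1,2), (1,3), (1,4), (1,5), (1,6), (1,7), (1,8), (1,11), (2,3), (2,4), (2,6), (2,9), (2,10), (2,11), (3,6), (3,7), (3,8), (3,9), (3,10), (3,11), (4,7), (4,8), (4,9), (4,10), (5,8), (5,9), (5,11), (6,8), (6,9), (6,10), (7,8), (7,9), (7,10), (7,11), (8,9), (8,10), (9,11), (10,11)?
5 (matching: (1,7), (2,9), (3,11), (5,8), (6,10); upper bound floor(n/2) = floor(11/2) = 5)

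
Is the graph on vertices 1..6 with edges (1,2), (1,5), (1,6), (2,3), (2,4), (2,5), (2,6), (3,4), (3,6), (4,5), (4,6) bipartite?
No (odd cycle of length 3: 2 -> 1 -> 5 -> 2)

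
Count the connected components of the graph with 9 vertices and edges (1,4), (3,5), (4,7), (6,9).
5 (components: {1, 4, 7}, {2}, {3, 5}, {6, 9}, {8})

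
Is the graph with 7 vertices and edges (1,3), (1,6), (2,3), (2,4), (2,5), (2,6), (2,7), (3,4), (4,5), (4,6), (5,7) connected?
Yes (BFS from 1 visits [1, 3, 6, 2, 4, 5, 7] — all 7 vertices reached)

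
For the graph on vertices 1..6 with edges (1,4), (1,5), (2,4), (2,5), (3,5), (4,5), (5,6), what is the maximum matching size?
2 (matching: (2,4), (5,6); upper bound floor(n/2) = floor(6/2) = 3)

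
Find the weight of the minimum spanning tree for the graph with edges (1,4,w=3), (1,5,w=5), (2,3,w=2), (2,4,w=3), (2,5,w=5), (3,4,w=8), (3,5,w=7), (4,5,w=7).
13 (MST edges: (1,4,w=3), (1,5,w=5), (2,3,w=2), (2,4,w=3); sum of weights 3 + 5 + 2 + 3 = 13)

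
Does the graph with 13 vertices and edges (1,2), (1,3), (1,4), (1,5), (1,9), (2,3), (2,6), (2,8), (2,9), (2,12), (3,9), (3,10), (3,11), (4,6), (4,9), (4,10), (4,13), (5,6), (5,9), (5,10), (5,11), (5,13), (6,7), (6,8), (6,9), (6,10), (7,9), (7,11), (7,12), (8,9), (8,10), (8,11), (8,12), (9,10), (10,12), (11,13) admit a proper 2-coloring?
No (odd cycle of length 3: 3 -> 1 -> 9 -> 3)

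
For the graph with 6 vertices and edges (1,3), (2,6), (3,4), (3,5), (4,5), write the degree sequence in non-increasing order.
[3, 2, 2, 1, 1, 1] (degrees: deg(1)=1, deg(2)=1, deg(3)=3, deg(4)=2, deg(5)=2, deg(6)=1)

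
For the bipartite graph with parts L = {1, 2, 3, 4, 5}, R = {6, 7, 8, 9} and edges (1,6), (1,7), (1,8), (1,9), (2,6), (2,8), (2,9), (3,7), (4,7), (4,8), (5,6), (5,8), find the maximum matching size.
4 (matching: (1,9), (2,8), (3,7), (5,6); upper bound min(|L|,|R|) = min(5,4) = 4)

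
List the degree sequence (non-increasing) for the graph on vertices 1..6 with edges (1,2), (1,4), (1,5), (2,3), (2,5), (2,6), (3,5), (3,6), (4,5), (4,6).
[4, 4, 3, 3, 3, 3] (degrees: deg(1)=3, deg(2)=4, deg(3)=3, deg(4)=3, deg(5)=4, deg(6)=3)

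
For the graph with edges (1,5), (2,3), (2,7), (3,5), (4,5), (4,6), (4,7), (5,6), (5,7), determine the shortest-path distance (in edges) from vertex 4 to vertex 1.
2 (path: 4 -> 5 -> 1, 2 edges)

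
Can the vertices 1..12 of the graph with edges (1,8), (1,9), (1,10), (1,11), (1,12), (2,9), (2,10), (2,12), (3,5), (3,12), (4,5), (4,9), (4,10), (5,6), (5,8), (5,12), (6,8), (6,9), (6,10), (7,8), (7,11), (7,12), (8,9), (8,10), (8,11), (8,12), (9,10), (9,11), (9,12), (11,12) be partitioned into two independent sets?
No (odd cycle of length 3: 12 -> 1 -> 8 -> 12)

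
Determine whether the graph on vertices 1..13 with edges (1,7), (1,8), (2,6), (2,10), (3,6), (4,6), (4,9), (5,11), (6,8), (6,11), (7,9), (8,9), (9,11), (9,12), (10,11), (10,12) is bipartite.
Yes. Partition: {1, 5, 6, 9, 10, 13}, {2, 3, 4, 7, 8, 11, 12}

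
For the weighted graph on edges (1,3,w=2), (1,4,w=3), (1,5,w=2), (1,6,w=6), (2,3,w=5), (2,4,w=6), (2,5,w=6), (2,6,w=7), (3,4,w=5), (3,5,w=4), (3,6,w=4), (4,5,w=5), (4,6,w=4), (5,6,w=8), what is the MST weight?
16 (MST edges: (1,3,w=2), (1,4,w=3), (1,5,w=2), (2,3,w=5), (3,6,w=4); sum of weights 2 + 3 + 2 + 5 + 4 = 16)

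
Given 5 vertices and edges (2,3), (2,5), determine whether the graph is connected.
No, it has 3 components: {1}, {2, 3, 5}, {4}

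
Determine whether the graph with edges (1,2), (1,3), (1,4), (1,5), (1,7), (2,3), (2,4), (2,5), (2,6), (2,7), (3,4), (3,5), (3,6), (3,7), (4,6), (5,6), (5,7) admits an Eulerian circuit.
No (2 vertices have odd degree: {1, 5}; Eulerian circuit requires 0)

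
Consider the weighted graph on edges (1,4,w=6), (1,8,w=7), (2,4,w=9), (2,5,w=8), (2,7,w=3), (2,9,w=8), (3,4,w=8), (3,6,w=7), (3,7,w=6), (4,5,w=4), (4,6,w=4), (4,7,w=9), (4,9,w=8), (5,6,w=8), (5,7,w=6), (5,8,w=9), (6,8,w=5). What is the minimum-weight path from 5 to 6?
8 (path: 5 -> 6; weights 8 = 8)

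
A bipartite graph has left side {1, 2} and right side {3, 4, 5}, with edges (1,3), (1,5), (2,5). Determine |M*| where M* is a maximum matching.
2 (matching: (1,3), (2,5); upper bound min(|L|,|R|) = min(2,3) = 2)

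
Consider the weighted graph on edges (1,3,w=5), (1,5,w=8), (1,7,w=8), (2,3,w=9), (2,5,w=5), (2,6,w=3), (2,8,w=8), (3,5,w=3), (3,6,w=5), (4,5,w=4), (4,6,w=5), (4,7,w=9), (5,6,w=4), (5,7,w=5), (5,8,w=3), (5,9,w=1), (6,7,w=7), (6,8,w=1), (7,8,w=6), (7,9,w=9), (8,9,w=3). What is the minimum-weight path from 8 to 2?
4 (path: 8 -> 6 -> 2; weights 1 + 3 = 4)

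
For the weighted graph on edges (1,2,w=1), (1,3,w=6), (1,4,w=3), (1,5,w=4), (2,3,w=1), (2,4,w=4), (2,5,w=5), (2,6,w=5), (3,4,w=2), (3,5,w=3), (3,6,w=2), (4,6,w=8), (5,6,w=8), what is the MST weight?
9 (MST edges: (1,2,w=1), (2,3,w=1), (3,4,w=2), (3,5,w=3), (3,6,w=2); sum of weights 1 + 1 + 2 + 3 + 2 = 9)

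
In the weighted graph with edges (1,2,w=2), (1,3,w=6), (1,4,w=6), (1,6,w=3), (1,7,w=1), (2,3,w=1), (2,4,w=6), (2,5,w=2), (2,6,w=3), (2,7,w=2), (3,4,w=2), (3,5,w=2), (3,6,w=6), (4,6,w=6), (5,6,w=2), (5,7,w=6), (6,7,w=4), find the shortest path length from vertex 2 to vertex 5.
2 (path: 2 -> 5; weights 2 = 2)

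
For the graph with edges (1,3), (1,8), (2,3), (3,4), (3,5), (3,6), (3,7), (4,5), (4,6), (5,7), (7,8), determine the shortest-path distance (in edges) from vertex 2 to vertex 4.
2 (path: 2 -> 3 -> 4, 2 edges)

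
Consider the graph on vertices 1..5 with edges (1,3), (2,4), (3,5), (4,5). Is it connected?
Yes (BFS from 1 visits [1, 3, 5, 4, 2] — all 5 vertices reached)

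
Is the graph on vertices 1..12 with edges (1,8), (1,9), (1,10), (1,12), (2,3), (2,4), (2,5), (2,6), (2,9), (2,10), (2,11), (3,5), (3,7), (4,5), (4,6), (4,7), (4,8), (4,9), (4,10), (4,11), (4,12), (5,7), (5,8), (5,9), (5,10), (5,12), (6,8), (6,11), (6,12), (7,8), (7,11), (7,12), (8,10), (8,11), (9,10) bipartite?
No (odd cycle of length 3: 9 -> 1 -> 10 -> 9)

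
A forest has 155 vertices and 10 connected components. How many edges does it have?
145 (Each of the 10 component trees on V_i vertices has V_i - 1 edges; summing gives V - C = 155 - 10 = 145)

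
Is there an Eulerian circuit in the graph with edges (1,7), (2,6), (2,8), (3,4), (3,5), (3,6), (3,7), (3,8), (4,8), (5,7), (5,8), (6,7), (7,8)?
No (6 vertices have odd degree: {1, 3, 5, 6, 7, 8}; Eulerian circuit requires 0)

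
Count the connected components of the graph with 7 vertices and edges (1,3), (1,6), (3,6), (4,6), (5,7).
3 (components: {1, 3, 4, 6}, {2}, {5, 7})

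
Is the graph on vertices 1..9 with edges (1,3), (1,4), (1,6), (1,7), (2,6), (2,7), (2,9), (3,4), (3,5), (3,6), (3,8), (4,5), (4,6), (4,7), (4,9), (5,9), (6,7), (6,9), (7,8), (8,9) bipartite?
No (odd cycle of length 3: 6 -> 1 -> 7 -> 6)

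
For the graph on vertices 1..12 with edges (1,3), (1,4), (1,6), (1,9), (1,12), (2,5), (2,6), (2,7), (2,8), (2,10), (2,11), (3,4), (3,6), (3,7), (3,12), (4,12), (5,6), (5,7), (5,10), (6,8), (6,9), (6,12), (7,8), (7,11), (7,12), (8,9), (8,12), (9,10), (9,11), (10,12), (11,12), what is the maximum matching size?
6 (matching: (1,9), (2,11), (3,4), (5,10), (6,12), (7,8); upper bound floor(n/2) = floor(12/2) = 6)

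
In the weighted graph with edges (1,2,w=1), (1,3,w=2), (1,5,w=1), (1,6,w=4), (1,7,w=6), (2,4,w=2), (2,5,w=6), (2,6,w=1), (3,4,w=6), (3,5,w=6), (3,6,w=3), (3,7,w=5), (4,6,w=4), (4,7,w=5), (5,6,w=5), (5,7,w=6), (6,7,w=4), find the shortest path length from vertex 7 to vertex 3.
5 (path: 7 -> 3; weights 5 = 5)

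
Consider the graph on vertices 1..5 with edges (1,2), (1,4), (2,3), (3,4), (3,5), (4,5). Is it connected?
Yes (BFS from 1 visits [1, 2, 4, 3, 5] — all 5 vertices reached)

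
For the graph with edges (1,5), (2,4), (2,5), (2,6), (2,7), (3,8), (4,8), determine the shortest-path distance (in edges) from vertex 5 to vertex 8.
3 (path: 5 -> 2 -> 4 -> 8, 3 edges)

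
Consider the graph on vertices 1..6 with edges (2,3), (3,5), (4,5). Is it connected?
No, it has 3 components: {1}, {2, 3, 4, 5}, {6}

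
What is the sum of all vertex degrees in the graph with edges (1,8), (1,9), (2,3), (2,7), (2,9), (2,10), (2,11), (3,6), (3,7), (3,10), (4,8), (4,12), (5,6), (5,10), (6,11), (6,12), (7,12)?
34 (handshake: sum of degrees = 2|E| = 2 x 17 = 34)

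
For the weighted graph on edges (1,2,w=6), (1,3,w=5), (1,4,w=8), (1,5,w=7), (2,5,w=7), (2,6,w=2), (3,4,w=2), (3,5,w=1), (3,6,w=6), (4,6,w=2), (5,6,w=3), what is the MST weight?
12 (MST edges: (1,3,w=5), (2,6,w=2), (3,4,w=2), (3,5,w=1), (4,6,w=2); sum of weights 5 + 2 + 2 + 1 + 2 = 12)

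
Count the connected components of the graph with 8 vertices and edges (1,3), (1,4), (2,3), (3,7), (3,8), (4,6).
2 (components: {1, 2, 3, 4, 6, 7, 8}, {5})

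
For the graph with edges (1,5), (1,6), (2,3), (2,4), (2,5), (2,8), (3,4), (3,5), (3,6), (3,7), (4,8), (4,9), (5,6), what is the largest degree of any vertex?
5 (attained at vertex 3)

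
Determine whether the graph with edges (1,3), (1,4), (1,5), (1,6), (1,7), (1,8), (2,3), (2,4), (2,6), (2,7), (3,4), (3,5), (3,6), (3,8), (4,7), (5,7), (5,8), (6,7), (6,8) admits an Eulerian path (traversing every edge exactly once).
Yes (the graph is connected and exactly 2 vertices have odd degree: {6, 7}; any Eulerian path must start and end at those)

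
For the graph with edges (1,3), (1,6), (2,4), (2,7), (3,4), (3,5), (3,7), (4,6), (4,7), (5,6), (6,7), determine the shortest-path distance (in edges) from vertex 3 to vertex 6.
2 (path: 3 -> 1 -> 6, 2 edges)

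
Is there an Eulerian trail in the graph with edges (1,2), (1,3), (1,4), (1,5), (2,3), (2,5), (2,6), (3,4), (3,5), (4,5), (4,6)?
Yes — and in fact it has an Eulerian circuit (the graph is connected and all 6 vertices have even degree)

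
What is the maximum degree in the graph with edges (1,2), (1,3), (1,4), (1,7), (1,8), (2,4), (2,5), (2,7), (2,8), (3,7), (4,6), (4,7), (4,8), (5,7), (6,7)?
6 (attained at vertex 7)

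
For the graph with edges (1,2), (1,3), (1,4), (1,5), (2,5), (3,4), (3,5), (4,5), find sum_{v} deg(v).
16 (handshake: sum of degrees = 2|E| = 2 x 8 = 16)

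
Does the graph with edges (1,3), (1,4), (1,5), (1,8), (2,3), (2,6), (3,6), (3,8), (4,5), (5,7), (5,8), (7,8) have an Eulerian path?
Yes — and in fact it has an Eulerian circuit (the graph is connected and all 8 vertices have even degree)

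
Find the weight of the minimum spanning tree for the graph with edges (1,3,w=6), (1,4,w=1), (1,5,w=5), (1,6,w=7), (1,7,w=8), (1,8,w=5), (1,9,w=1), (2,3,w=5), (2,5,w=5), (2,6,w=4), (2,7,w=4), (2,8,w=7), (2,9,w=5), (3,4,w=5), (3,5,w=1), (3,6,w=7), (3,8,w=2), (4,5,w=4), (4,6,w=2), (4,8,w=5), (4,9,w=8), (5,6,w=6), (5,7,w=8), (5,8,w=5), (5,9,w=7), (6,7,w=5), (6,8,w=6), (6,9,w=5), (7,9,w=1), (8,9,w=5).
16 (MST edges: (1,4,w=1), (1,9,w=1), (2,6,w=4), (3,5,w=1), (3,8,w=2), (4,5,w=4), (4,6,w=2), (7,9,w=1); sum of weights 1 + 1 + 4 + 1 + 2 + 4 + 2 + 1 = 16)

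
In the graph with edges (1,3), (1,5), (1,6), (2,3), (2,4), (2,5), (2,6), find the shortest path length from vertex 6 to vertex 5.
2 (path: 6 -> 1 -> 5, 2 edges)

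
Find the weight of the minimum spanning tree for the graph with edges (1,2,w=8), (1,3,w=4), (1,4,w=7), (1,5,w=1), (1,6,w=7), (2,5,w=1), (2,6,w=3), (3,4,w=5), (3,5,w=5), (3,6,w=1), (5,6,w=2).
10 (MST edges: (1,5,w=1), (2,5,w=1), (3,4,w=5), (3,6,w=1), (5,6,w=2); sum of weights 1 + 1 + 5 + 1 + 2 = 10)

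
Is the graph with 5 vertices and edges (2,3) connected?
No, it has 4 components: {1}, {2, 3}, {4}, {5}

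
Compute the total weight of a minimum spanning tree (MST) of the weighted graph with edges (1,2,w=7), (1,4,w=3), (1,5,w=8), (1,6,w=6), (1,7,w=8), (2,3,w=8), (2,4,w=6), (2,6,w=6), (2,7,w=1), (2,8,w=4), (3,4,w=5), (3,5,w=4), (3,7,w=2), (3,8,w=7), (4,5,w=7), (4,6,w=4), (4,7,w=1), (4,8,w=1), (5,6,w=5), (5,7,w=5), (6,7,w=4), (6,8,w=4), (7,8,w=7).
16 (MST edges: (1,4,w=3), (2,7,w=1), (3,5,w=4), (3,7,w=2), (4,6,w=4), (4,7,w=1), (4,8,w=1); sum of weights 3 + 1 + 4 + 2 + 4 + 1 + 1 = 16)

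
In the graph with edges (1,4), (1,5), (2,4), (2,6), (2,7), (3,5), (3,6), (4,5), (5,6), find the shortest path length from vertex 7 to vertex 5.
3 (path: 7 -> 2 -> 6 -> 5, 3 edges)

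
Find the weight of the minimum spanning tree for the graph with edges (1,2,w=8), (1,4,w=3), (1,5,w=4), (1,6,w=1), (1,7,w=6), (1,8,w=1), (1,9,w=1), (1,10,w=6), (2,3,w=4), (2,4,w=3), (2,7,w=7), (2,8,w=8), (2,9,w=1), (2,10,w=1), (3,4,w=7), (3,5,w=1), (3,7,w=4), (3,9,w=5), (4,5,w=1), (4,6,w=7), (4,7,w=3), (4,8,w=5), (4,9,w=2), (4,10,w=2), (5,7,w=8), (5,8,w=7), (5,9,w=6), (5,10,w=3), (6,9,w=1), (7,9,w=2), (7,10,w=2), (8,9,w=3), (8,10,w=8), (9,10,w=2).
11 (MST edges: (1,6,w=1), (1,8,w=1), (1,9,w=1), (2,9,w=1), (2,10,w=1), (3,5,w=1), (4,5,w=1), (4,9,w=2), (7,9,w=2); sum of weights 1 + 1 + 1 + 1 + 1 + 1 + 1 + 2 + 2 = 11)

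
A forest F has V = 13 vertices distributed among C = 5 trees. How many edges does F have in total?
8 (Each of the 5 component trees on V_i vertices has V_i - 1 edges; summing gives V - C = 13 - 5 = 8)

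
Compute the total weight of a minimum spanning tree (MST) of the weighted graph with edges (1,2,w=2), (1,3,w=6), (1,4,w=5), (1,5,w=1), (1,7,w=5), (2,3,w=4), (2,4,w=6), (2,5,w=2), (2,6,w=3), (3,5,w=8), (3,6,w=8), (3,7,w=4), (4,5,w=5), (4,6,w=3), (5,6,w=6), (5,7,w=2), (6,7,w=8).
15 (MST edges: (1,2,w=2), (1,5,w=1), (2,3,w=4), (2,6,w=3), (4,6,w=3), (5,7,w=2); sum of weights 2 + 1 + 4 + 3 + 3 + 2 = 15)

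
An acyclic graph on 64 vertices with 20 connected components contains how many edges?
44 (Each of the 20 component trees on V_i vertices has V_i - 1 edges; summing gives V - C = 64 - 20 = 44)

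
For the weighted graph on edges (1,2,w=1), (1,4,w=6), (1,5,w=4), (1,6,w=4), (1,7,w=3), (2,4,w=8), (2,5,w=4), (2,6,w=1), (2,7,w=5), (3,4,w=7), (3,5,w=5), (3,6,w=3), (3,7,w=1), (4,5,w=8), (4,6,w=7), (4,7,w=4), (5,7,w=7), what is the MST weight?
14 (MST edges: (1,2,w=1), (1,5,w=4), (1,7,w=3), (2,6,w=1), (3,7,w=1), (4,7,w=4); sum of weights 1 + 4 + 3 + 1 + 1 + 4 = 14)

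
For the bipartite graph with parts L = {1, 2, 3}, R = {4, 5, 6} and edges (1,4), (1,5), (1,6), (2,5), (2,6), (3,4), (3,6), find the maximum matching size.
3 (matching: (1,6), (2,5), (3,4); upper bound min(|L|,|R|) = min(3,3) = 3)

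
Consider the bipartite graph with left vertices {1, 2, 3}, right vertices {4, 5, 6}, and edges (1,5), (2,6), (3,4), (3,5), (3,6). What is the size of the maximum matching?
3 (matching: (1,5), (2,6), (3,4); upper bound min(|L|,|R|) = min(3,3) = 3)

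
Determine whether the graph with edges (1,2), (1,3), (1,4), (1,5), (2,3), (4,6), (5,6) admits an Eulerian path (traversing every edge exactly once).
Yes — and in fact it has an Eulerian circuit (the graph is connected and all 6 vertices have even degree)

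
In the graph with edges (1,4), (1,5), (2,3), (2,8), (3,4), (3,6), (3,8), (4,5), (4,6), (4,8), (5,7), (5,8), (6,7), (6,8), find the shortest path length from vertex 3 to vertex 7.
2 (path: 3 -> 6 -> 7, 2 edges)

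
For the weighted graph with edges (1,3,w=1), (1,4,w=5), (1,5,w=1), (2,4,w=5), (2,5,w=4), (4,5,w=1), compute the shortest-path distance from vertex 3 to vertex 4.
3 (path: 3 -> 1 -> 5 -> 4; weights 1 + 1 + 1 = 3)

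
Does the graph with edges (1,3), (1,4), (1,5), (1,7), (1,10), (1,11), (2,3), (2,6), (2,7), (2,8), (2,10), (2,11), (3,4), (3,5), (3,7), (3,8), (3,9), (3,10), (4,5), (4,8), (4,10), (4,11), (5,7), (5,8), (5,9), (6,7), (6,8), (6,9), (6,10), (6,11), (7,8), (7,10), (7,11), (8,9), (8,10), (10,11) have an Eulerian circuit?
Yes (the graph is connected and all 11 vertices have even degree)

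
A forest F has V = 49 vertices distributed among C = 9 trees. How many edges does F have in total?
40 (Each of the 9 component trees on V_i vertices has V_i - 1 edges; summing gives V - C = 49 - 9 = 40)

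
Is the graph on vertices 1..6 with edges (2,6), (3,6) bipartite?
Yes. Partition: {1, 2, 3, 4, 5}, {6}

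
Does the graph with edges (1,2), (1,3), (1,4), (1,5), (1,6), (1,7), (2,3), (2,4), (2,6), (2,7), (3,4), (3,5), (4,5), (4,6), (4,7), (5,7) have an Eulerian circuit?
No (2 vertices have odd degree: {2, 6}; Eulerian circuit requires 0)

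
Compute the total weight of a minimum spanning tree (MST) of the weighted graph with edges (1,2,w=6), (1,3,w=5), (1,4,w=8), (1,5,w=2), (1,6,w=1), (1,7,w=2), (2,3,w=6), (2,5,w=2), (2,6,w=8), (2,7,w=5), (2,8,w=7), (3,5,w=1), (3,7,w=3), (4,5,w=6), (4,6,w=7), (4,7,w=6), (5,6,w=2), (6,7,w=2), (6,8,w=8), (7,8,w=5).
19 (MST edges: (1,5,w=2), (1,6,w=1), (1,7,w=2), (2,5,w=2), (3,5,w=1), (4,7,w=6), (7,8,w=5); sum of weights 2 + 1 + 2 + 2 + 1 + 6 + 5 = 19)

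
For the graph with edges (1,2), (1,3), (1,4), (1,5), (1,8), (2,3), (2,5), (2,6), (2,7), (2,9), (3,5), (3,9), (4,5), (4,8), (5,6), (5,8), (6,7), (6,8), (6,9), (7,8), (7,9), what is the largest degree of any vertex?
6 (attained at vertices 2, 5)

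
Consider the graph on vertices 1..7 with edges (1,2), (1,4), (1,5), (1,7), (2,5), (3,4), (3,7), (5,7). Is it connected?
No, it has 2 components: {1, 2, 3, 4, 5, 7}, {6}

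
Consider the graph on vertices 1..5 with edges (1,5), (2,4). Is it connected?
No, it has 3 components: {1, 5}, {2, 4}, {3}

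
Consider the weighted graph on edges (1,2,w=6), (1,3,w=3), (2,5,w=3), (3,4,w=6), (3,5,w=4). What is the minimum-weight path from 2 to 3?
7 (path: 2 -> 5 -> 3; weights 3 + 4 = 7)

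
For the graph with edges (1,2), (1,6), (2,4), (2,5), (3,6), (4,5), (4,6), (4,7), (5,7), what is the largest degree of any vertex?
4 (attained at vertex 4)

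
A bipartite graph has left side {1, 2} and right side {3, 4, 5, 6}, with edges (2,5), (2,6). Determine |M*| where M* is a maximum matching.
1 (matching: (2,6); upper bound min(|L|,|R|) = min(2,4) = 2)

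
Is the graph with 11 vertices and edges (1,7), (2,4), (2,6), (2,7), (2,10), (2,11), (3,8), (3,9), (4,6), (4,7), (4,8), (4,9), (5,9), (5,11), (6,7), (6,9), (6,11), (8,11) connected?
Yes (BFS from 1 visits [1, 7, 2, 4, 6, 10, 11, 8, 9, 5, 3] — all 11 vertices reached)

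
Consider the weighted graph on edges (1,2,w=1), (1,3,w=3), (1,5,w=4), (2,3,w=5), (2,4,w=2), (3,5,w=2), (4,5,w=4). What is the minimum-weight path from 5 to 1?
4 (path: 5 -> 1; weights 4 = 4)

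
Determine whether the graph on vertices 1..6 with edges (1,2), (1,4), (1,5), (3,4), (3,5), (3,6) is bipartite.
Yes. Partition: {1, 3}, {2, 4, 5, 6}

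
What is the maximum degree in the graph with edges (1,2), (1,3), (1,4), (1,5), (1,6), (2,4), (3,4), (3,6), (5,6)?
5 (attained at vertex 1)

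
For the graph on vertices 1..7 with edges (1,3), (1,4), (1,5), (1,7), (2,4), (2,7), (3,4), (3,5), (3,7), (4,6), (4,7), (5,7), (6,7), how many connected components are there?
1 (components: {1, 2, 3, 4, 5, 6, 7})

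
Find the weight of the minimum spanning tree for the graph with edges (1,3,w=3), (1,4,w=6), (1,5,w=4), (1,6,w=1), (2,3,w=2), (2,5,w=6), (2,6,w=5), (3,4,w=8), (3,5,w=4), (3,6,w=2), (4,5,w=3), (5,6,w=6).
12 (MST edges: (1,5,w=4), (1,6,w=1), (2,3,w=2), (3,6,w=2), (4,5,w=3); sum of weights 4 + 1 + 2 + 2 + 3 = 12)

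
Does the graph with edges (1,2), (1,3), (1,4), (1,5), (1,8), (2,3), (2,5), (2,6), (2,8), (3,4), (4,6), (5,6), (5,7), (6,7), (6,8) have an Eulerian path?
No (6 vertices have odd degree: {1, 2, 3, 4, 6, 8}; Eulerian path requires 0 or 2)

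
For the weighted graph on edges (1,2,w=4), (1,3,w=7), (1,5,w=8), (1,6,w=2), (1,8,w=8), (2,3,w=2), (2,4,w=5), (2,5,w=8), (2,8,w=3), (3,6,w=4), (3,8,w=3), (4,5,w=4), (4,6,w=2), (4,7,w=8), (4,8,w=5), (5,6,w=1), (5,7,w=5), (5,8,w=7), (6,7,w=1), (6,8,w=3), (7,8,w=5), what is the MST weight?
14 (MST edges: (1,6,w=2), (2,3,w=2), (2,8,w=3), (4,6,w=2), (5,6,w=1), (6,7,w=1), (6,8,w=3); sum of weights 2 + 2 + 3 + 2 + 1 + 1 + 3 = 14)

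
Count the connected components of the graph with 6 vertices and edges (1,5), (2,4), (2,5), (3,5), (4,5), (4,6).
1 (components: {1, 2, 3, 4, 5, 6})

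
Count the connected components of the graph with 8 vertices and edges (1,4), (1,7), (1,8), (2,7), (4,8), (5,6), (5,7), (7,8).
2 (components: {1, 2, 4, 5, 6, 7, 8}, {3})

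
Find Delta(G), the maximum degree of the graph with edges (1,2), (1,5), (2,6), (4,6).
2 (attained at vertices 1, 2, 6)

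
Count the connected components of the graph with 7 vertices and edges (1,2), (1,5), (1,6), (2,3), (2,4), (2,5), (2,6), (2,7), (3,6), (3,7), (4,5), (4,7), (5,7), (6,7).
1 (components: {1, 2, 3, 4, 5, 6, 7})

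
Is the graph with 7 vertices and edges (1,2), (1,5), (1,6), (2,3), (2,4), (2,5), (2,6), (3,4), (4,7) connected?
Yes (BFS from 1 visits [1, 2, 5, 6, 3, 4, 7] — all 7 vertices reached)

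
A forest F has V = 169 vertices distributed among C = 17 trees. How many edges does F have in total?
152 (Each of the 17 component trees on V_i vertices has V_i - 1 edges; summing gives V - C = 169 - 17 = 152)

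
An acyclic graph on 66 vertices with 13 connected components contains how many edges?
53 (Each of the 13 component trees on V_i vertices has V_i - 1 edges; summing gives V - C = 66 - 13 = 53)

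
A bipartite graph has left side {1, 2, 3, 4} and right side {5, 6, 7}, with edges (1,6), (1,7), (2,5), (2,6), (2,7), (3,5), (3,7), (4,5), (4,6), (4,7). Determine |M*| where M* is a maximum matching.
3 (matching: (1,7), (2,6), (3,5); upper bound min(|L|,|R|) = min(4,3) = 3)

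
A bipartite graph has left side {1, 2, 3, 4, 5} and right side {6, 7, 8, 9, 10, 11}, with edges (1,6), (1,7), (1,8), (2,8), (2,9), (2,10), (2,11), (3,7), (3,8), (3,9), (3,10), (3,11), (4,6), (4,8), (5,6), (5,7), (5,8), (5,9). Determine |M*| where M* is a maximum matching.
5 (matching: (1,7), (2,11), (3,10), (4,8), (5,9); upper bound min(|L|,|R|) = min(5,6) = 5)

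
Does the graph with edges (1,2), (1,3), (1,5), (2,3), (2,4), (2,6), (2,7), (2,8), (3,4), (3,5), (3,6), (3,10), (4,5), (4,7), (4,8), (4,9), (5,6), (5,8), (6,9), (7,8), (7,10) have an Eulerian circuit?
No (2 vertices have odd degree: {1, 5}; Eulerian circuit requires 0)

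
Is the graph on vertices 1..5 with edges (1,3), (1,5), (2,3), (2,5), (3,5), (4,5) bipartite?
No (odd cycle of length 3: 3 -> 1 -> 5 -> 3)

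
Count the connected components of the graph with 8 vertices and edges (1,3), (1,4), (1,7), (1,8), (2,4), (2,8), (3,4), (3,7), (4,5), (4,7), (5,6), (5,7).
1 (components: {1, 2, 3, 4, 5, 6, 7, 8})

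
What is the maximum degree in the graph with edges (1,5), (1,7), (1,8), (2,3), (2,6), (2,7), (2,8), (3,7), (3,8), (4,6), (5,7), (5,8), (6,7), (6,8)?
5 (attained at vertices 7, 8)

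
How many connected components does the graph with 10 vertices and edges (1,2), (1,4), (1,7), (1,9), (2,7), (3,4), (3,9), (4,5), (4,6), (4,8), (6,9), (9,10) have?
1 (components: {1, 2, 3, 4, 5, 6, 7, 8, 9, 10})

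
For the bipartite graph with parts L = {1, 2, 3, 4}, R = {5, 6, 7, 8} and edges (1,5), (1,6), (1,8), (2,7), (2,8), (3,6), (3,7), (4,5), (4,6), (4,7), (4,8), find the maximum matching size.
4 (matching: (1,8), (2,7), (3,6), (4,5); upper bound min(|L|,|R|) = min(4,4) = 4)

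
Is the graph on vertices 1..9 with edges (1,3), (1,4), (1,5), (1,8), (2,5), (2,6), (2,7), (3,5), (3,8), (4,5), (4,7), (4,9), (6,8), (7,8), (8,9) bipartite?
No (odd cycle of length 3: 3 -> 1 -> 8 -> 3)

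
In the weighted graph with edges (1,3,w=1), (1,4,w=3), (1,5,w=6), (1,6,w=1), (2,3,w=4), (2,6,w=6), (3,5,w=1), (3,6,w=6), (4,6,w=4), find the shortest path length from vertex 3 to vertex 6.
2 (path: 3 -> 1 -> 6; weights 1 + 1 = 2)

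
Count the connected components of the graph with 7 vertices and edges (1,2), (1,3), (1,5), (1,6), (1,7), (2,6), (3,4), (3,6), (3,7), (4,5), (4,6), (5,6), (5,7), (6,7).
1 (components: {1, 2, 3, 4, 5, 6, 7})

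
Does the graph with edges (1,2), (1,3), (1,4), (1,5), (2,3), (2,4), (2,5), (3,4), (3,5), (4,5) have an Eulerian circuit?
Yes (the graph is connected and all 5 vertices have even degree)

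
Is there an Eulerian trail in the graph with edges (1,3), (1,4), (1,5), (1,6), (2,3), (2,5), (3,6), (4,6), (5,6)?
Yes (the graph is connected and exactly 2 vertices have odd degree: {3, 5}; any Eulerian path must start and end at those)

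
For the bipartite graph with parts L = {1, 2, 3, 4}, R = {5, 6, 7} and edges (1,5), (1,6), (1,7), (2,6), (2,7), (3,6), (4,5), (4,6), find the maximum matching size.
3 (matching: (1,7), (2,6), (4,5); upper bound min(|L|,|R|) = min(4,3) = 3)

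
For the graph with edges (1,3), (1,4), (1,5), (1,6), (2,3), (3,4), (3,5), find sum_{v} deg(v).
14 (handshake: sum of degrees = 2|E| = 2 x 7 = 14)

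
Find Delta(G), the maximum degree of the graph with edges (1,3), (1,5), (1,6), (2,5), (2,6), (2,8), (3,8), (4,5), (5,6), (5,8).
5 (attained at vertex 5)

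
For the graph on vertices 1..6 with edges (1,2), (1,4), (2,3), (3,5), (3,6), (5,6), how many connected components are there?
1 (components: {1, 2, 3, 4, 5, 6})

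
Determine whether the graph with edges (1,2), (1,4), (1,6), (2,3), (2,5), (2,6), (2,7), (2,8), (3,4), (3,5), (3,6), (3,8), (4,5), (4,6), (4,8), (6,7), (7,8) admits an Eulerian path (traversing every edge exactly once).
No (6 vertices have odd degree: {1, 3, 4, 5, 6, 7}; Eulerian path requires 0 or 2)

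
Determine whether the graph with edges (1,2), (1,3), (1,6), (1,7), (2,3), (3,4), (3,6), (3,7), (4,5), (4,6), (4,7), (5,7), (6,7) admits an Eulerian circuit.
No (2 vertices have odd degree: {3, 7}; Eulerian circuit requires 0)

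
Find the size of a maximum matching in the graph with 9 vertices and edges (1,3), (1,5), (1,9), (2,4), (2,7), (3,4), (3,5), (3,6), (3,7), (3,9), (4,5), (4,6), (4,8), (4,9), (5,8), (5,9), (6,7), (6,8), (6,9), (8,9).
4 (matching: (2,7), (3,5), (4,8), (6,9); upper bound floor(n/2) = floor(9/2) = 4)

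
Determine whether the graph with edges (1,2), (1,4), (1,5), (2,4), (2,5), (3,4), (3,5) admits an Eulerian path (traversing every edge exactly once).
No (4 vertices have odd degree: {1, 2, 4, 5}; Eulerian path requires 0 or 2)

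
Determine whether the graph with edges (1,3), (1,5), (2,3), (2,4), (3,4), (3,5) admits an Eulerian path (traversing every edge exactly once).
Yes — and in fact it has an Eulerian circuit (the graph is connected and all 5 vertices have even degree)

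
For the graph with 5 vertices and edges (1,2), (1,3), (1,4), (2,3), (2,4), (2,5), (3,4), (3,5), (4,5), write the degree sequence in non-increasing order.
[4, 4, 4, 3, 3] (degrees: deg(1)=3, deg(2)=4, deg(3)=4, deg(4)=4, deg(5)=3)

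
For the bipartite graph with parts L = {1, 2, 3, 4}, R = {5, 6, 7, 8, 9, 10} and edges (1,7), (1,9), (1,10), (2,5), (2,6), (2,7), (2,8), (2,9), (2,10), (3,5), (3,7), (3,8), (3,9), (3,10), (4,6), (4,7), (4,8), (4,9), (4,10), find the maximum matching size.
4 (matching: (1,10), (2,9), (3,8), (4,7); upper bound min(|L|,|R|) = min(4,6) = 4)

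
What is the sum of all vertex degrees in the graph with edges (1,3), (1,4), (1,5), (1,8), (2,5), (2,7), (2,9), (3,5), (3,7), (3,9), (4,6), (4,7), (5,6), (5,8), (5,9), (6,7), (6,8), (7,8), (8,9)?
38 (handshake: sum of degrees = 2|E| = 2 x 19 = 38)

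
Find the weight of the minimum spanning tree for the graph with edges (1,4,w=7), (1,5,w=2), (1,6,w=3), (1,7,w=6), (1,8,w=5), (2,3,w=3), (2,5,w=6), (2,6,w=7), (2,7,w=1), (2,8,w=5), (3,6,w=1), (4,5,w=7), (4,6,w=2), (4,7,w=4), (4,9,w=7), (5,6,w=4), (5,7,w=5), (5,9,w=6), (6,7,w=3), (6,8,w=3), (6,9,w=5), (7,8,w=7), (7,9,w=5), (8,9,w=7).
20 (MST edges: (1,5,w=2), (1,6,w=3), (2,3,w=3), (2,7,w=1), (3,6,w=1), (4,6,w=2), (6,8,w=3), (6,9,w=5); sum of weights 2 + 3 + 3 + 1 + 1 + 2 + 3 + 5 = 20)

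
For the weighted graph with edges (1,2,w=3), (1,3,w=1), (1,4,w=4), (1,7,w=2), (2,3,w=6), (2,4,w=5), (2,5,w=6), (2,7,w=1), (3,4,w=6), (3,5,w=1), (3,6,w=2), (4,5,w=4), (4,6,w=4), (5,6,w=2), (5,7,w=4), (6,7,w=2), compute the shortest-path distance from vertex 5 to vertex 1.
2 (path: 5 -> 3 -> 1; weights 1 + 1 = 2)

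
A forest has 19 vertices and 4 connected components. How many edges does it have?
15 (Each of the 4 component trees on V_i vertices has V_i - 1 edges; summing gives V - C = 19 - 4 = 15)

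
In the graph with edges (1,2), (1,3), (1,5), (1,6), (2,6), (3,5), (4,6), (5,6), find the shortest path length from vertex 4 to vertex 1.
2 (path: 4 -> 6 -> 1, 2 edges)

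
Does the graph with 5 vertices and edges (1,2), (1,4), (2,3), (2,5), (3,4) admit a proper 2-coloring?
Yes. Partition: {1, 3, 5}, {2, 4}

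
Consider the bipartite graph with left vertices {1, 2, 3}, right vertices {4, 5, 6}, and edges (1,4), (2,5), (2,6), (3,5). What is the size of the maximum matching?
3 (matching: (1,4), (2,6), (3,5); upper bound min(|L|,|R|) = min(3,3) = 3)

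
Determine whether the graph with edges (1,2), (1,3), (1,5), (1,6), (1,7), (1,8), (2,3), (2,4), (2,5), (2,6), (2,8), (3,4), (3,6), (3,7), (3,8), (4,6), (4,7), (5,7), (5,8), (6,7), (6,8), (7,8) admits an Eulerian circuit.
Yes (the graph is connected and all 8 vertices have even degree)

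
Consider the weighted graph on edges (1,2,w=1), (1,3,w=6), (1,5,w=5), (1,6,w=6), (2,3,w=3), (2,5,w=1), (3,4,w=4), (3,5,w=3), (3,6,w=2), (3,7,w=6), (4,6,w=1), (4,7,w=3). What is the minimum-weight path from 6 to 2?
5 (path: 6 -> 3 -> 2; weights 2 + 3 = 5)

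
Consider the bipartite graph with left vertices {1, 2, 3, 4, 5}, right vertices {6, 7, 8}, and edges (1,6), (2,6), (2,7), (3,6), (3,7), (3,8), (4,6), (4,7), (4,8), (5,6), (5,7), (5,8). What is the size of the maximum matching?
3 (matching: (1,6), (2,7), (3,8); upper bound min(|L|,|R|) = min(5,3) = 3)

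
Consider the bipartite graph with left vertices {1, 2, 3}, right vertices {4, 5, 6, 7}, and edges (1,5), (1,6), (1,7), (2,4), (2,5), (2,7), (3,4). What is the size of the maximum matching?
3 (matching: (1,6), (2,7), (3,4); upper bound min(|L|,|R|) = min(3,4) = 3)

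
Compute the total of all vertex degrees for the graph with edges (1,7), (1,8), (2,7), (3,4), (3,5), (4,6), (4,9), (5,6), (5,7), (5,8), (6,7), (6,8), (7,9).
26 (handshake: sum of degrees = 2|E| = 2 x 13 = 26)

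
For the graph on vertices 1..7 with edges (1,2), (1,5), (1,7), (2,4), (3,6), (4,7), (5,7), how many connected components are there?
2 (components: {1, 2, 4, 5, 7}, {3, 6})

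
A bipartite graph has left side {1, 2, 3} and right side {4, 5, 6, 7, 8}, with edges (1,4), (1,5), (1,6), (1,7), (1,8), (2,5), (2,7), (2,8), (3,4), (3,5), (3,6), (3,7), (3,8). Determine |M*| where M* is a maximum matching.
3 (matching: (1,8), (2,7), (3,6); upper bound min(|L|,|R|) = min(3,5) = 3)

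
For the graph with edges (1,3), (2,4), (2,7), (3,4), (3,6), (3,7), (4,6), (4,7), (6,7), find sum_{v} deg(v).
18 (handshake: sum of degrees = 2|E| = 2 x 9 = 18)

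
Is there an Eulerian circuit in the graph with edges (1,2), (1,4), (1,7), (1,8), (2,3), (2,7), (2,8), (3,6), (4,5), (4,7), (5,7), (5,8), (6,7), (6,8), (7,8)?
No (4 vertices have odd degree: {4, 5, 6, 8}; Eulerian circuit requires 0)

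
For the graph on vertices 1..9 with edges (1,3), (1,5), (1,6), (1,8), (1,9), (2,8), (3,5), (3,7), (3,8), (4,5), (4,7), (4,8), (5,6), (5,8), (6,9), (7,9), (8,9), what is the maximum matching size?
4 (matching: (1,6), (3,5), (4,7), (8,9); upper bound floor(n/2) = floor(9/2) = 4)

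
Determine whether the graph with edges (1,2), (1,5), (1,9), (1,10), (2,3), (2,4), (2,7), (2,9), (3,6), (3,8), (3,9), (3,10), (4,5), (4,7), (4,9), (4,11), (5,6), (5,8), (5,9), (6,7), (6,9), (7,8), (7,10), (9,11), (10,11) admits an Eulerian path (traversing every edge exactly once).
No (8 vertices have odd degree: {2, 3, 4, 5, 7, 8, 9, 11}; Eulerian path requires 0 or 2)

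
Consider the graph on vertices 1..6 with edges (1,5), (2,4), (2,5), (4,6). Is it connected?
No, it has 2 components: {1, 2, 4, 5, 6}, {3}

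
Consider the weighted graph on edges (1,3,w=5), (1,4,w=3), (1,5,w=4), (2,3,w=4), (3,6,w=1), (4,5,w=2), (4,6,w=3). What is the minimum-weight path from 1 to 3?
5 (path: 1 -> 3; weights 5 = 5)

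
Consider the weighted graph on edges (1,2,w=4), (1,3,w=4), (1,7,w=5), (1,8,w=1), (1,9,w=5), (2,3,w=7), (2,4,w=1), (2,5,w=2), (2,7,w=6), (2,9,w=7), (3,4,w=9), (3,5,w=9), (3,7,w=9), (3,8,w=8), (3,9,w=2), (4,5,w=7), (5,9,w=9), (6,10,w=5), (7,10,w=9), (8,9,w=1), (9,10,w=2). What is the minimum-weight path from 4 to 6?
14 (path: 4 -> 2 -> 1 -> 8 -> 9 -> 10 -> 6; weights 1 + 4 + 1 + 1 + 2 + 5 = 14)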